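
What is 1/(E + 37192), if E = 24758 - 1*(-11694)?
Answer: 1/73644 ≈ 1.3579e-5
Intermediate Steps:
E = 36452 (E = 24758 + 11694 = 36452)
1/(E + 37192) = 1/(36452 + 37192) = 1/73644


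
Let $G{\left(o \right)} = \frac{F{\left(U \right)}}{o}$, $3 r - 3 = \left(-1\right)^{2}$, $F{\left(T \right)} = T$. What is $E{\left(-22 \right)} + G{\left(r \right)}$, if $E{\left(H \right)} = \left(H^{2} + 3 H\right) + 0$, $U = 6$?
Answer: $\frac{845}{2} \approx 422.5$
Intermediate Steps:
$E{\left(H \right)} = H^{2} + 3 H$
$r = \frac{4}{3}$ ($r = 1 + \frac{\left(-1\right)^{2}}{3} = 1 + \frac{1}{3} \cdot 1 = 1 + \frac{1}{3} = \frac{4}{3} \approx 1.3333$)
$G{\left(o \right)} = \frac{6}{o}$
$E{\left(-22 \right)} + G{\left(r \right)} = - 22 \left(3 - 22\right) + \frac{6}{\frac{4}{3}} = \left(-22\right) \left(-19\right) + 6 \cdot \frac{3}{4} = 418 + \frac{9}{2} = \frac{845}{2}$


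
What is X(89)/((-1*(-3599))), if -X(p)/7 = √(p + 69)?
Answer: -7*√158/3599 ≈ -0.024448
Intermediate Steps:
X(p) = -7*√(69 + p) (X(p) = -7*√(p + 69) = -7*√(69 + p))
X(89)/((-1*(-3599))) = (-7*√(69 + 89))/((-1*(-3599))) = -7*√158/3599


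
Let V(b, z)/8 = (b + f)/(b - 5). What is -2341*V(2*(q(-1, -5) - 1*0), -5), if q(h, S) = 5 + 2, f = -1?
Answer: -243464/9 ≈ -27052.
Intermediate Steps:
q(h, S) = 7
V(b, z) = 8*(-1 + b)/(-5 + b) (V(b, z) = 8*((b - 1)/(b - 5)) = 8*((-1 + b)/(-5 + b)) = 8*(-1 + b)/(-5 + b))
-2341*V(2*(q(-1, -5) - 1*0), -5) = -18728*(-1 + 2*(7 - 1*0))/(-5 + 2*(7 - 1*0)) = -18728*(-1 + 2*(7 + 0))/(-5 + 2*(7 + 0)) = -18728*(-1 + 2*7)/(-5 + 2*7) = -18728*(-1 + 14)/(-5 + 14) = -18728*13/9 = -2341*104/9 = -243464/9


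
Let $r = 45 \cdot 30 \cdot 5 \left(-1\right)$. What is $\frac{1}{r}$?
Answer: $- \frac{1}{6750} \approx -0.00014815$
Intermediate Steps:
$r = -6750$ ($r = 1350 \left(-5\right) = -6750$)
$\frac{1}{r} = \frac{1}{-6750} = - \frac{1}{6750}$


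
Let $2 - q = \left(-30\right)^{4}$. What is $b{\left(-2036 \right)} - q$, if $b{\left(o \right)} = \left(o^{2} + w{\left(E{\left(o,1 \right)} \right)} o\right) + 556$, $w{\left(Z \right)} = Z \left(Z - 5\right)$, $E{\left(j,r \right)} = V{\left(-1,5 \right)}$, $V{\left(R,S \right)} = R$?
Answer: $4943634$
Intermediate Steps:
$E{\left(j,r \right)} = -1$
$w{\left(Z \right)} = Z \left(-5 + Z\right)$
$q = -809998$ ($q = 2 - \left(-30\right)^{4} = 2 - 810000 = -809998$)
$b{\left(o \right)} = 556 + o^{2} + 6 o$ ($b{\left(o \right)} = \left(o^{2} + - (-5 - 1) o\right) + 556 = \left(o^{2} + \left(-1\right) \left(-6\right) o\right) + 556 = \left(o^{2} + 6 o\right) + 556 = 556 + o^{2} + 6 o$)
$b{\left(-2036 \right)} - q = \left(556 + \left(-2036\right)^{2} + 6 \left(-2036\right)\right) - -809998 = \left(556 + 4145296 - 12216\right) + 809998 = 4133636 + 809998 = 4943634$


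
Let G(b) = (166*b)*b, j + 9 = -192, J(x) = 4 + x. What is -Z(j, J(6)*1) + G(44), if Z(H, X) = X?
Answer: 321366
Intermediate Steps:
j = -201 (j = -9 - 192 = -201)
G(b) = 166*b²
-Z(j, J(6)*1) + G(44) = -(4 + 6) + 166*44² = -10 + 166*1936 = -1*10 + 321376 = -10 + 321376 = 321366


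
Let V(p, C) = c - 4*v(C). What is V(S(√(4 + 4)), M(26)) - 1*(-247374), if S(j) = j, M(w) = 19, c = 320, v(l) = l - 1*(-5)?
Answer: 247598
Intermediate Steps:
v(l) = 5 + l (v(l) = l + 5 = 5 + l)
V(p, C) = 300 - 4*C (V(p, C) = 320 - 4*(5 + C) = 320 - (20 + 4*C) = 320 + (-20 - 4*C) = 300 - 4*C)
V(S(√(4 + 4)), M(26)) - 1*(-247374) = (300 - 4*19) - 1*(-247374) = (300 - 76) + 247374 = 224 + 247374 = 247598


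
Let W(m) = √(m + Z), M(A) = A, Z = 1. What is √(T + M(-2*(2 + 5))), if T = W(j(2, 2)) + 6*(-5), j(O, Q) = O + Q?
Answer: √(-44 + √5) ≈ 6.4625*I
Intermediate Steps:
W(m) = √(1 + m) (W(m) = √(m + 1) = √(1 + m))
T = -30 + √5 (T = √(1 + (2 + 2)) + 6*(-5) = √(1 + 4) - 30 = √5 - 30 = -30 + √5 ≈ -27.764)
√(T + M(-2*(2 + 5))) = √((-30 + √5) - 2*(2 + 5)) = √((-30 + √5) - 2*7) = √((-30 + √5) - 14) = √(-44 + √5)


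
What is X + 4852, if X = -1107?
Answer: 3745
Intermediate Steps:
X + 4852 = -1107 + 4852 = 3745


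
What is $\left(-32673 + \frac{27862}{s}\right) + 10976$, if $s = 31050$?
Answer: $- \frac{336831994}{15525} \approx -21696.0$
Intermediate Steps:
$\left(-32673 + \frac{27862}{s}\right) + 10976 = \left(-32673 + \frac{27862}{31050}\right) + 10976 = \left(-32673 + 27862 \cdot \frac{1}{31050}\right) + 10976 = \left(-32673 + \frac{13931}{15525}\right) + 10976 = - \frac{507234394}{15525} + 10976 = - \frac{336831994}{15525}$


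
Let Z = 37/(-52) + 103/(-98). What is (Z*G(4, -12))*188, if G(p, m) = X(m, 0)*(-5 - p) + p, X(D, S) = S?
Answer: -844308/637 ≈ -1325.4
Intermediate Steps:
Z = -4491/2548 (Z = 37*(-1/52) + 103*(-1/98) = -37/52 - 103/98 = -4491/2548 ≈ -1.7626)
G(p, m) = p (G(p, m) = 0*(-5 - p) + p = 0 + p = p)
(Z*G(4, -12))*188 = -4491/2548*4*188 = -4491/637*188 = -844308/637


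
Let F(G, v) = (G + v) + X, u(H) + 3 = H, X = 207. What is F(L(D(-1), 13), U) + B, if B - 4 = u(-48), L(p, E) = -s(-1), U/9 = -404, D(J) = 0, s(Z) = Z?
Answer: -3475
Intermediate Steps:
u(H) = -3 + H
U = -3636 (U = 9*(-404) = -3636)
L(p, E) = 1 (L(p, E) = -1*(-1) = 1)
F(G, v) = 207 + G + v (F(G, v) = (G + v) + 207 = 207 + G + v)
B = -47 (B = 4 + (-3 - 48) = 4 - 51 = -47)
F(L(D(-1), 13), U) + B = (207 + 1 - 3636) - 47 = -3428 - 47 = -3475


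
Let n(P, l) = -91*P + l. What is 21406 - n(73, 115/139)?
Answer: 3898696/139 ≈ 28048.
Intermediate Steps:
n(P, l) = l - 91*P
21406 - n(73, 115/139) = 21406 - (115/139 - 91*73) = 21406 - (115*(1/139) - 6643) = 21406 - (115/139 - 6643) = 21406 - 1*(-923262/139) = 21406 + 923262/139 = 3898696/139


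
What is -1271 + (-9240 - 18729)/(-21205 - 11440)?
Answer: -41463826/32645 ≈ -1270.1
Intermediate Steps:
-1271 + (-9240 - 18729)/(-21205 - 11440) = -1271 - 27969/(-32645) = -1271 - 27969*(-1/32645) = -1271 + 27969/32645 = -41463826/32645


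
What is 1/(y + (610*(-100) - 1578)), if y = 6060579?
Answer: 1/5998001 ≈ 1.6672e-7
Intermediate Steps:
1/(y + (610*(-100) - 1578)) = 1/(6060579 + (610*(-100) - 1578)) = 1/(6060579 + (-61000 - 1578)) = 1/(6060579 - 62578) = 1/5998001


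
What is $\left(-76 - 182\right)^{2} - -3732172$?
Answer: $3798736$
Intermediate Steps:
$\left(-76 - 182\right)^{2} - -3732172 = \left(-258\right)^{2} + 3732172 = 66564 + 3732172 = 3798736$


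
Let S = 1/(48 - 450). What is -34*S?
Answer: 17/201 ≈ 0.084577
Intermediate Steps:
S = -1/402 (S = 1/(-402) = -1/402 ≈ -0.0024876)
-34*S = -34*(-1/402) = 17/201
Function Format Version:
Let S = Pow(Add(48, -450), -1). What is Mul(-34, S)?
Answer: Rational(17, 201) ≈ 0.084577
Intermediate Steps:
S = Rational(-1, 402) (S = Pow(-402, -1) = Rational(-1, 402) ≈ -0.0024876)
Mul(-34, S) = Mul(-34, Rational(-1, 402)) = Rational(17, 201)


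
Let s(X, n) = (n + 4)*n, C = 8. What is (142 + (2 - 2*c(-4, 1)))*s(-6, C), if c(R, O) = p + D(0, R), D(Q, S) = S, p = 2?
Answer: 14208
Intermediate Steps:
s(X, n) = n*(4 + n) (s(X, n) = (4 + n)*n = n*(4 + n))
c(R, O) = 2 + R
(142 + (2 - 2*c(-4, 1)))*s(-6, C) = (142 + (2 - 2*(2 - 4)))*(8*(4 + 8)) = (142 + (2 - 2*(-2)))*(8*12) = (142 + (2 + 4))*96 = (142 + 6)*96 = 148*96 = 14208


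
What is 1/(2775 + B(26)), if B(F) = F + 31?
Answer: 1/2832 ≈ 0.00035311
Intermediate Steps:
B(F) = 31 + F
1/(2775 + B(26)) = 1/(2775 + (31 + 26)) = 1/(2775 + 57) = 1/2832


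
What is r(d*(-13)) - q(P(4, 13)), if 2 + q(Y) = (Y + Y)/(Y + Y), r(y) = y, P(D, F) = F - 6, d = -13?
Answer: 170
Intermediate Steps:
P(D, F) = -6 + F
q(Y) = -1 (q(Y) = -2 + (Y + Y)/(Y + Y) = -2 + (2*Y)/((2*Y)) = -2 + (2*Y)*(1/(2*Y)) = -2 + 1 = -1)
r(d*(-13)) - q(P(4, 13)) = -13*(-13) - 1*(-1) = 169 + 1 = 170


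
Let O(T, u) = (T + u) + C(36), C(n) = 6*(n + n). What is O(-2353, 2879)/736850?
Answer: 479/368425 ≈ 0.0013001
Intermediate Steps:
C(n) = 12*n (C(n) = 6*(2*n) = 12*n)
O(T, u) = 432 + T + u (O(T, u) = (T + u) + 12*36 = (T + u) + 432 = 432 + T + u)
O(-2353, 2879)/736850 = (432 - 2353 + 2879)/736850 = 958*(1/736850) = 479/368425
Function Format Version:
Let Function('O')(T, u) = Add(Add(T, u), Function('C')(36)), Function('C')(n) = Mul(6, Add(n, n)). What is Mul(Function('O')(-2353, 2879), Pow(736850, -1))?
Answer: Rational(479, 368425) ≈ 0.0013001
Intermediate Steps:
Function('C')(n) = Mul(12, n) (Function('C')(n) = Mul(6, Mul(2, n)) = Mul(12, n))
Function('O')(T, u) = Add(432, T, u) (Function('O')(T, u) = Add(Add(T, u), Mul(12, 36)) = Add(Add(T, u), 432) = Add(432, T, u))
Mul(Function('O')(-2353, 2879), Pow(736850, -1)) = Mul(Add(432, -2353, 2879), Pow(736850, -1)) = Mul(958, Rational(1, 736850)) = Rational(479, 368425)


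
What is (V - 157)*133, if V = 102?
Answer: -7315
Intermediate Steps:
(V - 157)*133 = (102 - 157)*133 = -55*133 = -7315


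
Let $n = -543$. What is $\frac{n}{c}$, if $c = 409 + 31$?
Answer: $- \frac{543}{440} \approx -1.2341$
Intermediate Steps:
$c = 440$
$\frac{n}{c} = - \frac{543}{440}$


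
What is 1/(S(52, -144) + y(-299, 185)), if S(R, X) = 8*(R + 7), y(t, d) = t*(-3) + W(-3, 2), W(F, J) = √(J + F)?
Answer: 1369/1874162 - I/1874162 ≈ 0.00073046 - 5.3357e-7*I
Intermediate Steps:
W(F, J) = √(F + J)
y(t, d) = I - 3*t (y(t, d) = t*(-3) + √(-3 + 2) = -3*t + √(-1) = -3*t + I = I - 3*t)
S(R, X) = 56 + 8*R (S(R, X) = 8*(7 + R) = 56 + 8*R)
1/(S(52, -144) + y(-299, 185)) = 1/((56 + 8*52) + (I - 3*(-299))) = 1/((56 + 416) + (I + 897)) = 1/(472 + (897 + I)) = 1/(1369 + I) = (1369 - I)/1874162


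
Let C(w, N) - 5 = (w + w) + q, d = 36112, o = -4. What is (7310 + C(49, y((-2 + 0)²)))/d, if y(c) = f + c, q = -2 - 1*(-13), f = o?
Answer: 464/2257 ≈ 0.20558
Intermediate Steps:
f = -4
q = 11 (q = -2 + 13 = 11)
y(c) = -4 + c
C(w, N) = 16 + 2*w (C(w, N) = 5 + ((w + w) + 11) = 5 + (2*w + 11) = 5 + (11 + 2*w) = 16 + 2*w)
(7310 + C(49, y((-2 + 0)²)))/d = (7310 + (16 + 2*49))/36112 = (7310 + (16 + 98))*(1/36112) = (7310 + 114)*(1/36112) = 7424*(1/36112) = 464/2257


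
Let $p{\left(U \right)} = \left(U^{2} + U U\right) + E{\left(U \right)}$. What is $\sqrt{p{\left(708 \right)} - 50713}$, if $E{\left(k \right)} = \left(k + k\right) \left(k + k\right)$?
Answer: $\sqrt{2956871} \approx 1719.6$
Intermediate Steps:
$E{\left(k \right)} = 4 k^{2}$ ($E{\left(k \right)} = 2 k 2 k = 4 k^{2}$)
$p{\left(U \right)} = 6 U^{2}$ ($p{\left(U \right)} = \left(U^{2} + U U\right) + 4 U^{2} = \left(U^{2} + U^{2}\right) + 4 U^{2} = 2 U^{2} + 4 U^{2} = 6 U^{2}$)
$\sqrt{p{\left(708 \right)} - 50713} = \sqrt{6 \cdot 708^{2} - 50713} = \sqrt{6 \cdot 501264 - 50713} = \sqrt{3007584 - 50713} = \sqrt{2956871}$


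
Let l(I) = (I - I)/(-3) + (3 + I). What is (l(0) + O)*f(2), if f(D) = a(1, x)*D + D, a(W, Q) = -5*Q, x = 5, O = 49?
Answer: -2496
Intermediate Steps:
f(D) = -24*D (f(D) = (-5*5)*D + D = -25*D + D = -24*D)
l(I) = 3 + I (l(I) = 0*(-⅓) + (3 + I) = 0 + (3 + I) = 3 + I)
(l(0) + O)*f(2) = ((3 + 0) + 49)*(-24*2) = (3 + 49)*(-48) = 52*(-48) = -2496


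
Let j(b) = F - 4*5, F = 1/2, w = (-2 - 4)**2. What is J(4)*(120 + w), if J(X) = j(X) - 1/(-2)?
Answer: -2964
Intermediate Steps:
w = 36 (w = (-6)**2 = 36)
F = 1/2 ≈ 0.50000
j(b) = -39/2 (j(b) = 1/2 - 4*5 = 1/2 - 20 = -39/2)
J(X) = -19 (J(X) = -39/2 - 1/(-2) = -39/2 - 1*(-1/2) = -39/2 + 1/2 = -19)
J(4)*(120 + w) = -19*(120 + 36) = -19*156 = -2964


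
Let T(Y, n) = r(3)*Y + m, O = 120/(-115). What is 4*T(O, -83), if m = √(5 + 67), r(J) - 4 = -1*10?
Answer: 576/23 + 24*√2 ≈ 58.985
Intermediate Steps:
r(J) = -6 (r(J) = 4 - 1*10 = 4 - 10 = -6)
O = -24/23 (O = 120*(-1/115) = -24/23 ≈ -1.0435)
m = 6*√2 (m = √72 = 6*√2 ≈ 8.4853)
T(Y, n) = -6*Y + 6*√2
4*T(O, -83) = 4*(-6*(-24/23) + 6*√2) = 4*(144/23 + 6*√2) = 576/23 + 24*√2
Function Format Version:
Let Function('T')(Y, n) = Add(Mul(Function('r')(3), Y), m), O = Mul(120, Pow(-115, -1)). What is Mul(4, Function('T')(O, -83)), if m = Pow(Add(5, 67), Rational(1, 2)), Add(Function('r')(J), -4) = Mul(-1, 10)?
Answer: Add(Rational(576, 23), Mul(24, Pow(2, Rational(1, 2)))) ≈ 58.985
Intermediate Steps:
Function('r')(J) = -6 (Function('r')(J) = Add(4, Mul(-1, 10)) = Add(4, -10) = -6)
O = Rational(-24, 23) (O = Mul(120, Rational(-1, 115)) = Rational(-24, 23) ≈ -1.0435)
m = Mul(6, Pow(2, Rational(1, 2))) (m = Pow(72, Rational(1, 2)) = Mul(6, Pow(2, Rational(1, 2))) ≈ 8.4853)
Function('T')(Y, n) = Add(Mul(-6, Y), Mul(6, Pow(2, Rational(1, 2))))
Mul(4, Function('T')(O, -83)) = Mul(4, Add(Mul(-6, Rational(-24, 23)), Mul(6, Pow(2, Rational(1, 2))))) = Mul(4, Add(Rational(144, 23), Mul(6, Pow(2, Rational(1, 2))))) = Add(Rational(576, 23), Mul(24, Pow(2, Rational(1, 2))))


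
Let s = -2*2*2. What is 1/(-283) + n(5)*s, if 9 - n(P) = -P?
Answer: -31697/283 ≈ -112.00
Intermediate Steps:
n(P) = 9 + P (n(P) = 9 - (-1)*P = 9 + P)
s = -8 (s = -4*2 = -8)
1/(-283) + n(5)*s = 1/(-283) + (9 + 5)*(-8) = -1/283 + 14*(-8) = -1/283 - 112 = -31697/283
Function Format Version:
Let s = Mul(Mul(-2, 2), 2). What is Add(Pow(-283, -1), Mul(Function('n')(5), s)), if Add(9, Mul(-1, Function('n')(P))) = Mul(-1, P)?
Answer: Rational(-31697, 283) ≈ -112.00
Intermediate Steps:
Function('n')(P) = Add(9, P) (Function('n')(P) = Add(9, Mul(-1, Mul(-1, P))) = Add(9, P))
s = -8 (s = Mul(-4, 2) = -8)
Add(Pow(-283, -1), Mul(Function('n')(5), s)) = Add(Pow(-283, -1), Mul(Add(9, 5), -8)) = Add(Rational(-1, 283), Mul(14, -8)) = Add(Rational(-1, 283), -112) = Rational(-31697, 283)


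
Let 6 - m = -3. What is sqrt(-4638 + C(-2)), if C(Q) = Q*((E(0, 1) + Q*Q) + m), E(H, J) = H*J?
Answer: 2*I*sqrt(1166) ≈ 68.293*I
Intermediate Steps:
m = 9 (m = 6 - 1*(-3) = 6 + 3 = 9)
C(Q) = Q*(9 + Q**2) (C(Q) = Q*((0*1 + Q*Q) + 9) = Q*((0 + Q**2) + 9) = Q*(Q**2 + 9) = Q*(9 + Q**2))
sqrt(-4638 + C(-2)) = sqrt(-4638 - 2*(9 + (-2)**2)) = sqrt(-4638 - 2*(9 + 4)) = sqrt(-4638 - 2*13) = sqrt(-4638 - 26) = sqrt(-4664) = 2*I*sqrt(1166)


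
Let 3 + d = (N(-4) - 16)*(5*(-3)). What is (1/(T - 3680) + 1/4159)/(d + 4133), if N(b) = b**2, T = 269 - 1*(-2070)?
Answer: -1409/11516957235 ≈ -1.2234e-7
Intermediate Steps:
T = 2339 (T = 269 + 2070 = 2339)
d = -3 (d = -3 + ((-4)**2 - 16)*(5*(-3)) = -3 + (16 - 16)*(-15) = -3 + 0*(-15) = -3 + 0 = -3)
(1/(T - 3680) + 1/4159)/(d + 4133) = (1/(2339 - 3680) + 1/4159)/(-3 + 4133) = (1/(-1341) + 1/4159)/4130 = (-1/1341 + 1/4159)*(1/4130) = -2818/5577219*1/4130 = -1409/11516957235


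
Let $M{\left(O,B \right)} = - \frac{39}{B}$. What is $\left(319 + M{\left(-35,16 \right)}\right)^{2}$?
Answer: $\frac{25654225}{256} \approx 1.0021 \cdot 10^{5}$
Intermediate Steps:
$\left(319 + M{\left(-35,16 \right)}\right)^{2} = \left(319 - \frac{39}{16}\right)^{2} = \left(\frac{5065}{16}\right)^{2} = \frac{25654225}{256}$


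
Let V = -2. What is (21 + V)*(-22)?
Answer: -418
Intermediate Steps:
(21 + V)*(-22) = (21 - 2)*(-22) = 19*(-22) = -418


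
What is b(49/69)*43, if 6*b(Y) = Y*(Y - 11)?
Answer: -747985/14283 ≈ -52.369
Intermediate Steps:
b(Y) = Y*(-11 + Y)/6 (b(Y) = (Y*(Y - 11))/6 = (Y*(-11 + Y))/6 = Y*(-11 + Y)/6)
b(49/69)*43 = ((49/69)*(-11 + 49/69)/6)*43 = ((49*(1/69))*(-11 + 49*(1/69))/6)*43 = ((⅙)*(49/69)*(-11 + 49/69))*43 = ((⅙)*(49/69)*(-710/69))*43 = -17395/14283*43 = -747985/14283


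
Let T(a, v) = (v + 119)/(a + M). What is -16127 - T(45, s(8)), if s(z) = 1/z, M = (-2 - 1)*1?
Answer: -5419625/336 ≈ -16130.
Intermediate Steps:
M = -3 (M = -3*1 = -3)
s(z) = 1/z
T(a, v) = (119 + v)/(-3 + a) (T(a, v) = (v + 119)/(a - 3) = (119 + v)/(-3 + a))
-16127 - T(45, s(8)) = -16127 - (119 + 1/8)/(-3 + 45) = -16127 - (119 + ⅛)/42 = -16127 - 953/(42*8) = -16127 - 1*953/336 = -16127 - 953/336 = -5419625/336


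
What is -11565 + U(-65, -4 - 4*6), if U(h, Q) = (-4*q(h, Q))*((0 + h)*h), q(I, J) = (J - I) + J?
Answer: -163665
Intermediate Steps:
q(I, J) = -I + 2*J
U(h, Q) = h**2*(-8*Q + 4*h) (U(h, Q) = (-4*(-h + 2*Q))*((0 + h)*h) = (-8*Q + 4*h)*(h*h) = (-8*Q + 4*h)*h**2 = h**2*(-8*Q + 4*h))
-11565 + U(-65, -4 - 4*6) = -11565 + 4*(-65)**2*(-65 - 2*(-4 - 4*6)) = -11565 + 4*4225*(-65 - 2*(-4 - 24)) = -11565 + 4*4225*(-65 - 2*(-28)) = -11565 + 4*4225*(-65 + 56) = -11565 + 4*4225*(-9) = -11565 - 152100 = -163665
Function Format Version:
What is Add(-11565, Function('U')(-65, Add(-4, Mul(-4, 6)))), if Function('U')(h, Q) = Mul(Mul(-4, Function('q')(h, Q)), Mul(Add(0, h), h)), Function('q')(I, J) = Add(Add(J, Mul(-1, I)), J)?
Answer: -163665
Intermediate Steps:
Function('q')(I, J) = Add(Mul(-1, I), Mul(2, J))
Function('U')(h, Q) = Mul(Pow(h, 2), Add(Mul(-8, Q), Mul(4, h))) (Function('U')(h, Q) = Mul(Mul(-4, Add(Mul(-1, h), Mul(2, Q))), Mul(Add(0, h), h)) = Mul(Add(Mul(-8, Q), Mul(4, h)), Mul(h, h)) = Mul(Add(Mul(-8, Q), Mul(4, h)), Pow(h, 2)) = Mul(Pow(h, 2), Add(Mul(-8, Q), Mul(4, h))))
Add(-11565, Function('U')(-65, Add(-4, Mul(-4, 6)))) = Add(-11565, Mul(4, Pow(-65, 2), Add(-65, Mul(-2, Add(-4, Mul(-4, 6)))))) = Add(-11565, Mul(4, 4225, Add(-65, Mul(-2, Add(-4, -24))))) = Add(-11565, Mul(4, 4225, Add(-65, Mul(-2, -28)))) = Add(-11565, Mul(4, 4225, Add(-65, 56))) = Add(-11565, Mul(4, 4225, -9)) = Add(-11565, -152100) = -163665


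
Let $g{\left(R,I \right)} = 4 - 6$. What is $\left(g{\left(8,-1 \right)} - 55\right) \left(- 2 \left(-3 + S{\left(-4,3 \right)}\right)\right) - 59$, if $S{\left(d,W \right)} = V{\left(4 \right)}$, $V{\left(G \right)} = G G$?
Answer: $1423$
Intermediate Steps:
$V{\left(G \right)} = G^{2}$
$g{\left(R,I \right)} = -2$ ($g{\left(R,I \right)} = 4 - 6 = -2$)
$S{\left(d,W \right)} = 16$ ($S{\left(d,W \right)} = 4^{2} = 16$)
$\left(g{\left(8,-1 \right)} - 55\right) \left(- 2 \left(-3 + S{\left(-4,3 \right)}\right)\right) - 59 = \left(-2 - 55\right) \left(- 2 \left(-3 + 16\right)\right) - 59 = \left(-2 - 55\right) \left(\left(-2\right) 13\right) - 59 = \left(-57\right) \left(-26\right) - 59 = 1482 - 59 = 1423$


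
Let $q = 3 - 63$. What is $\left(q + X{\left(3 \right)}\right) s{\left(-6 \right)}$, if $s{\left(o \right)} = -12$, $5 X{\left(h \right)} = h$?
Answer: $\frac{3564}{5} \approx 712.8$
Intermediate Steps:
$X{\left(h \right)} = \frac{h}{5}$
$q = -60$ ($q = 3 - 63 = -60$)
$\left(q + X{\left(3 \right)}\right) s{\left(-6 \right)} = \left(-60 + \frac{1}{5} \cdot 3\right) \left(-12\right) = \left(-60 + \frac{3}{5}\right) \left(-12\right) = \left(- \frac{297}{5}\right) \left(-12\right) = \frac{3564}{5}$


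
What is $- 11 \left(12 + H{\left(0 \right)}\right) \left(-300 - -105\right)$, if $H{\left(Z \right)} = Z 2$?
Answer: $25740$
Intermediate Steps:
$H{\left(Z \right)} = 2 Z$
$- 11 \left(12 + H{\left(0 \right)}\right) \left(-300 - -105\right) = - 11 \left(12 + 2 \cdot 0\right) \left(-300 - -105\right) = - 11 \left(12 + 0\right) \left(-300 + 105\right) = \left(-11\right) 12 \left(-195\right) = \left(-132\right) \left(-195\right) = 25740$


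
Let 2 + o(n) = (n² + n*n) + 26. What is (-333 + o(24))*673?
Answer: 567339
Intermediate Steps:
o(n) = 24 + 2*n² (o(n) = -2 + ((n² + n*n) + 26) = -2 + ((n² + n²) + 26) = -2 + (2*n² + 26) = -2 + (26 + 2*n²) = 24 + 2*n²)
(-333 + o(24))*673 = (-333 + (24 + 2*24²))*673 = (-333 + (24 + 2*576))*673 = (-333 + (24 + 1152))*673 = (-333 + 1176)*673 = 843*673 = 567339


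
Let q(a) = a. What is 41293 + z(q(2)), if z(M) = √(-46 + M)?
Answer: 41293 + 2*I*√11 ≈ 41293.0 + 6.6332*I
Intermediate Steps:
41293 + z(q(2)) = 41293 + √(-46 + 2) = 41293 + √(-44) = 41293 + 2*I*√11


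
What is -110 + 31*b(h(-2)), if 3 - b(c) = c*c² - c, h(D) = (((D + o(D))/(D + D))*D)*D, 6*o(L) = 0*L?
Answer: -203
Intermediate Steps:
o(L) = 0 (o(L) = (0*L)/6 = (⅙)*0 = 0)
h(D) = D²/2 (h(D) = (((D + 0)/(D + D))*D)*D = ((D/((2*D)))*D)*D = ((D*(1/(2*D)))*D)*D = (D/2)*D = D²/2)
b(c) = 3 + c - c³ (b(c) = 3 - (c*c² - c) = 3 - (c³ - c) = 3 + (c - c³) = 3 + c - c³)
-110 + 31*b(h(-2)) = -110 + 31*(3 + (½)*(-2)² - ((½)*(-2)²)³) = -110 + 31*(3 + (½)*4 - ((½)*4)³) = -110 + 31*(3 + 2 - 1*2³) = -110 + 31*(3 + 2 - 1*8) = -110 + 31*(3 + 2 - 8) = -110 + 31*(-3) = -110 - 93 = -203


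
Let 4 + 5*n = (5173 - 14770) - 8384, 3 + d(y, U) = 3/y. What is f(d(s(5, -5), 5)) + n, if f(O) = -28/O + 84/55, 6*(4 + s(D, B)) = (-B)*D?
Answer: -593561/165 ≈ -3597.3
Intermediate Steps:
s(D, B) = -4 - B*D/6 (s(D, B) = -4 + ((-B)*D)/6 = -4 + (-B*D)/6 = -4 - B*D/6)
d(y, U) = -3 + 3/y
f(O) = 84/55 - 28/O (f(O) = -28/O + 84*(1/55) = -28/O + 84/55 = 84/55 - 28/O)
n = -3597 (n = -4/5 + ((5173 - 14770) - 8384)/5 = -4/5 + (-9597 - 8384)/5 = -4/5 + (1/5)*(-17981) = -4/5 - 17981/5 = -3597)
f(d(s(5, -5), 5)) + n = (84/55 - 28/(-3 + 3/(-4 - 1/6*(-5)*5))) - 3597 = (84/55 - 28/(-3 + 3/(-4 + 25/6))) - 3597 = (84/55 - 28/(-3 + 3/(1/6))) - 3597 = (84/55 - 28/(-3 + 3*6)) - 3597 = (84/55 - 28/(-3 + 18)) - 3597 = (84/55 - 28/15) - 3597 = -56/165 - 3597 = -593561/165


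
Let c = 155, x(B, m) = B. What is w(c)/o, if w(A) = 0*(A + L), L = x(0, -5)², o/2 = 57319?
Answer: 0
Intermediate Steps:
o = 114638 (o = 2*57319 = 114638)
L = 0 (L = 0² = 0)
w(A) = 0 (w(A) = 0*(A + 0) = 0*A = 0)
w(c)/o = 0/114638 = 0*(1/114638) = 0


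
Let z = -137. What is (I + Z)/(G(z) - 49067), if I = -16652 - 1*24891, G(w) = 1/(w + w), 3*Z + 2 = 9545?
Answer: 10511188/13444359 ≈ 0.78183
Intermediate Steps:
Z = 3181 (Z = -⅔ + (⅓)*9545 = -⅔ + 9545/3 = 3181)
G(w) = 1/(2*w)
I = -41543 (I = -16652 - 24891 = -41543)
(I + Z)/(G(z) - 49067) = (-41543 + 3181)/((½)/(-137) - 49067) = -38362/((½)*(-1/137) - 49067) = -38362/(-1/274 - 49067) = -38362/(-13444359/274) = -38362*(-274/13444359) = 10511188/13444359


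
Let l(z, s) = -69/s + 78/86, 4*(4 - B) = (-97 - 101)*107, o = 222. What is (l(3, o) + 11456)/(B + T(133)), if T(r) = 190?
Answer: 36454889/17470771 ≈ 2.0866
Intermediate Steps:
B = 10601/2 (B = 4 - (-97 - 101)*107/4 = 4 - (-99)*107/2 = 4 - ¼*(-21186) = 4 + 10593/2 = 10601/2 ≈ 5300.5)
l(z, s) = 39/43 - 69/s (l(z, s) = -69/s + 78*(1/86) = -69/s + 39/43 = 39/43 - 69/s)
(l(3, o) + 11456)/(B + T(133)) = ((39/43 - 69/222) + 11456)/(10601/2 + 190) = ((39/43 - 69*1/222) + 11456)/(10981/2) = ((39/43 - 23/74) + 11456)*(2/10981) = (1897/3182 + 11456)*(2/10981) = (36454889/3182)*(2/10981) = 36454889/17470771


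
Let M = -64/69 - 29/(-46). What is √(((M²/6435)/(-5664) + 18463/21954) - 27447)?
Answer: I*√64557345819382756332466612710/1533670435440 ≈ 165.67*I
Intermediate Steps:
M = -41/138 (M = -64*1/69 - 29*(-1/46) = -64/69 + 29/46 = -41/138 ≈ -0.29710)
√(((M²/6435)/(-5664) + 18463/21954) - 27447) = √((((-41/138)²/6435)/(-5664) + 18463/21954) - 27447) = √((((1681/19044)*(1/6435))*(-1/5664) + 18463*(1/21954)) - 27447) = √(((1681/122548140)*(-1/5664) + 18463/21954) - 27447) = √((-1681/694112664960 + 18463/21954) - 27447) = √(2135900349375301/2539758241088640 - 27447) = √(-69706608542810526779/2539758241088640) = I*√64557345819382756332466612710/1533670435440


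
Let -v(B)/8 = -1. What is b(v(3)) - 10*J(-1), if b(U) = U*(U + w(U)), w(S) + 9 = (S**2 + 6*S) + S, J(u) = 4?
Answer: 912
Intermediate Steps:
w(S) = -9 + S**2 + 7*S (w(S) = -9 + ((S**2 + 6*S) + S) = -9 + (S**2 + 7*S) = -9 + S**2 + 7*S)
v(B) = 8 (v(B) = -8*(-1) = 8)
b(U) = U*(-9 + U**2 + 8*U) (b(U) = U*(U + (-9 + U**2 + 7*U)) = U*(-9 + U**2 + 8*U))
b(v(3)) - 10*J(-1) = 8*(-9 + 8**2 + 8*8) - 10*4 = 8*(-9 + 64 + 64) - 40 = 8*119 - 40 = 952 - 40 = 912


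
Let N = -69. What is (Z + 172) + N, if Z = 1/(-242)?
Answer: 24925/242 ≈ 103.00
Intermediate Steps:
Z = -1/242 ≈ -0.0041322
(Z + 172) + N = (-1/242 + 172) - 69 = 41623/242 - 69 = 24925/242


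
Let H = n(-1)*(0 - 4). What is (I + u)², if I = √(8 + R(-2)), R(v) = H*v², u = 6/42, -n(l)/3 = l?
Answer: -1959/49 + 4*I*√10/7 ≈ -39.98 + 1.807*I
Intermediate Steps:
n(l) = -3*l
u = ⅐ (u = 6*(1/42) = ⅐ ≈ 0.14286)
H = -12 (H = (-3*(-1))*(0 - 4) = 3*(-4) = -12)
R(v) = -12*v²
I = 2*I*√10 (I = √(8 - 12*(-2)²) = √(8 - 12*4) = √(8 - 48) = √(-40) = 2*I*√10 ≈ 6.3246*I)
(I + u)² = (2*I*√10 + ⅐)² = (⅐ + 2*I*√10)²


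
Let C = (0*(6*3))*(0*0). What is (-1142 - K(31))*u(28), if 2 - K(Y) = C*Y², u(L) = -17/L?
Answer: 4862/7 ≈ 694.57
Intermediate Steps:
C = 0 (C = (0*18)*0 = 0*0 = 0)
K(Y) = 2 (K(Y) = 2 - 0*Y² = 2 - 1*0 = 2 + 0 = 2)
(-1142 - K(31))*u(28) = (-1142 - 1*2)*(-17/28) = (-1142 - 2)*(-17*1/28) = -1144*(-17/28) = 4862/7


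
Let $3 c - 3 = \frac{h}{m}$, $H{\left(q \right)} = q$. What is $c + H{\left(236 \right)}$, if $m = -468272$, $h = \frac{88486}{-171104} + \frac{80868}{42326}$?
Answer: $\frac{602802698534015633}{2543471312476416} \approx 237.0$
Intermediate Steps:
$h = \frac{2522894959}{1810536976}$ ($h = 88486 \left(- \frac{1}{171104}\right) + 80868 \cdot \frac{1}{42326} = - \frac{44243}{85552} + \frac{40434}{21163} = \frac{2522894959}{1810536976} \approx 1.3935$)
$c = \frac{2543468789581457}{2543471312476416}$ ($c = 1 + \frac{\frac{2522894959}{1810536976} \frac{1}{-468272}}{3} = 1 + \frac{\frac{2522894959}{1810536976} \left(- \frac{1}{468272}\right)}{3} = 1 + \frac{1}{3} \left(- \frac{2522894959}{847823770825472}\right) = 1 - \frac{2522894959}{2543471312476416} = \frac{2543468789581457}{2543471312476416} \approx 1.0$)
$c + H{\left(236 \right)} = \frac{2543468789581457}{2543471312476416} + 236 = \frac{602802698534015633}{2543471312476416}$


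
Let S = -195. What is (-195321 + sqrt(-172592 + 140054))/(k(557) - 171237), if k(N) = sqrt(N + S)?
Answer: (195321 - I*sqrt(32538))/(171237 - sqrt(362)) ≈ 1.1408 - 0.0010535*I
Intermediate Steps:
k(N) = sqrt(-195 + N) (k(N) = sqrt(N - 195) = sqrt(-195 + N))
(-195321 + sqrt(-172592 + 140054))/(k(557) - 171237) = (-195321 + sqrt(-172592 + 140054))/(sqrt(-195 + 557) - 171237) = (-195321 + sqrt(-32538))/(sqrt(362) - 171237) = (-195321 + I*sqrt(32538))/(-171237 + sqrt(362))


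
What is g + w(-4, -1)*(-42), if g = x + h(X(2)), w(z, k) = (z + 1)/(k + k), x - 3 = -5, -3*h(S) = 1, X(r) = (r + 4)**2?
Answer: -196/3 ≈ -65.333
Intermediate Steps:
X(r) = (4 + r)**2
h(S) = -1/3 (h(S) = -1/3*1 = -1/3)
x = -2 (x = 3 - 5 = -2)
w(z, k) = (1 + z)/(2*k) (w(z, k) = (1 + z)/((2*k)) = (1 + z)*(1/(2*k)) = (1 + z)/(2*k))
g = -7/3 (g = -2 - 1/3 = -7/3 ≈ -2.3333)
g + w(-4, -1)*(-42) = -7/3 + ((1/2)*(1 - 4)/(-1))*(-42) = -7/3 + ((1/2)*(-1)*(-3))*(-42) = -7/3 + (3/2)*(-42) = -7/3 - 63 = -196/3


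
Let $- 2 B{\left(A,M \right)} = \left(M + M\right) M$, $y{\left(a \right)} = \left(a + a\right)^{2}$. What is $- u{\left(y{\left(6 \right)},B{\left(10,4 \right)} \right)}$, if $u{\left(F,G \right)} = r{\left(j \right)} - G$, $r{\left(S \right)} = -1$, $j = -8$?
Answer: $-15$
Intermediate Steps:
$y{\left(a \right)} = 4 a^{2}$ ($y{\left(a \right)} = \left(2 a\right)^{2} = 4 a^{2}$)
$B{\left(A,M \right)} = - M^{2}$ ($B{\left(A,M \right)} = - \frac{\left(M + M\right) M}{2} = - \frac{2 M M}{2} = - \frac{2 M^{2}}{2} = - M^{2}$)
$u{\left(F,G \right)} = -1 - G$
$- u{\left(y{\left(6 \right)},B{\left(10,4 \right)} \right)} = - (-1 - - 4^{2}) = - (-1 - \left(-1\right) 16) = - (-1 - -16) = - (-1 + 16) = \left(-1\right) 15 = -15$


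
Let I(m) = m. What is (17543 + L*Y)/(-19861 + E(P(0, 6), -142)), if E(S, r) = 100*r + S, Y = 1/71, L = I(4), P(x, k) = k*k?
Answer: -1245557/2415775 ≈ -0.51559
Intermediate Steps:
P(x, k) = k²
L = 4
Y = 1/71 ≈ 0.014085
E(S, r) = S + 100*r
(17543 + L*Y)/(-19861 + E(P(0, 6), -142)) = (17543 + 4*(1/71))/(-19861 + (6² + 100*(-142))) = (17543 + 4/71)/(-19861 + (36 - 14200)) = 1245557/(71*(-19861 - 14164)) = (1245557/71)/(-34025) = (1245557/71)*(-1/34025) = -1245557/2415775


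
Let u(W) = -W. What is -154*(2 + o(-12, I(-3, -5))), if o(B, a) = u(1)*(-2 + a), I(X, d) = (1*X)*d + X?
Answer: 1232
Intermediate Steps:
I(X, d) = X + X*d (I(X, d) = X*d + X = X + X*d)
o(B, a) = 2 - a (o(B, a) = (-1*1)*(-2 + a) = -(-2 + a) = 2 - a)
-154*(2 + o(-12, I(-3, -5))) = -154*(2 + (2 - (-3)*(1 - 5))) = -154*(2 + (2 - (-3)*(-4))) = -154*(2 + (2 - 1*12)) = -154*(2 + (2 - 12)) = -154*(2 - 10) = -154*(-8) = 1232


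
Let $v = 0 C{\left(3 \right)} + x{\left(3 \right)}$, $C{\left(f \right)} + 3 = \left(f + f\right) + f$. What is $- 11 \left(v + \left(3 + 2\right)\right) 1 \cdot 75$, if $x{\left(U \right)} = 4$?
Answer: $-7425$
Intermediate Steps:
$C{\left(f \right)} = -3 + 3 f$ ($C{\left(f \right)} = -3 + \left(\left(f + f\right) + f\right) = -3 + \left(2 f + f\right) = -3 + 3 f$)
$v = 4$ ($v = 0 \left(-3 + 3 \cdot 3\right) + 4 = 0 \left(-3 + 9\right) + 4 = 0 \cdot 6 + 4 = 0 + 4 = 4$)
$- 11 \left(v + \left(3 + 2\right)\right) 1 \cdot 75 = - 11 \left(4 + \left(3 + 2\right)\right) 1 \cdot 75 = - 11 \left(4 + 5\right) 1 \cdot 75 = - 11 \cdot 9 \cdot 1 \cdot 75 = \left(-11\right) 9 \cdot 75 = \left(-99\right) 75 = -7425$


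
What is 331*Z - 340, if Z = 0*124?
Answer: -340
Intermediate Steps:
Z = 0
331*Z - 340 = 331*0 - 340 = 0 - 340 = -340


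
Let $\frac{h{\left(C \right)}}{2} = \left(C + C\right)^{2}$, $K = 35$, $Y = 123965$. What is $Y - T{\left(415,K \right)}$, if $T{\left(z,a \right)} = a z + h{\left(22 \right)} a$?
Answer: $-26080$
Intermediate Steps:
$h{\left(C \right)} = 8 C^{2}$ ($h{\left(C \right)} = 2 \left(C + C\right)^{2} = 2 \left(2 C\right)^{2} = 2 \cdot 4 C^{2} = 8 C^{2}$)
$T{\left(z,a \right)} = 3872 a + a z$ ($T{\left(z,a \right)} = a z + 8 \cdot 22^{2} a = a z + 8 \cdot 484 a = a z + 3872 a = 3872 a + a z$)
$Y - T{\left(415,K \right)} = 123965 - 35 \left(3872 + 415\right) = 123965 - 35 \cdot 4287 = 123965 - 150045 = -26080$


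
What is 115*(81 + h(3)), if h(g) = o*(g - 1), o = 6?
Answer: 10695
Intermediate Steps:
h(g) = -6 + 6*g (h(g) = 6*(g - 1) = 6*(-1 + g) = -6 + 6*g)
115*(81 + h(3)) = 115*(81 + (-6 + 6*3)) = 115*(81 + (-6 + 18)) = 115*(81 + 12) = 115*93 = 10695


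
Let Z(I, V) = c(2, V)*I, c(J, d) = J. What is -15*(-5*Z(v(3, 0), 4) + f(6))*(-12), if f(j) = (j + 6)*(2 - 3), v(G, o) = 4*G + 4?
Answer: -30960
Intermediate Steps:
v(G, o) = 4 + 4*G
Z(I, V) = 2*I
f(j) = -6 - j (f(j) = (6 + j)*(-1) = -6 - j)
-15*(-5*Z(v(3, 0), 4) + f(6))*(-12) = -15*(-10*(4 + 4*3) + (-6 - 1*6))*(-12) = -15*(-10*(4 + 12) + (-6 - 6))*(-12) = -15*(-10*16 - 12)*(-12) = -15*(-5*32 - 12)*(-12) = -15*(-160 - 12)*(-12) = -15*(-172)*(-12) = 2580*(-12) = -30960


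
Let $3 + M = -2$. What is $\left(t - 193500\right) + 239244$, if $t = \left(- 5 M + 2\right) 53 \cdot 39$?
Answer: $101553$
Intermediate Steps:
$M = -5$ ($M = -3 - 2 = -5$)
$t = 55809$ ($t = \left(\left(-5\right) \left(-5\right) + 2\right) 53 \cdot 39 = \left(25 + 2\right) 53 \cdot 39 = 27 \cdot 53 \cdot 39 = 1431 \cdot 39 = 55809$)
$\left(t - 193500\right) + 239244 = \left(55809 - 193500\right) + 239244 = -137691 + 239244 = 101553$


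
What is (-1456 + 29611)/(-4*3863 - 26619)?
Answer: -28155/42071 ≈ -0.66923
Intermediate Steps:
(-1456 + 29611)/(-4*3863 - 26619) = 28155/(-15452 - 26619) = 28155/(-42071) = 28155*(-1/42071) = -28155/42071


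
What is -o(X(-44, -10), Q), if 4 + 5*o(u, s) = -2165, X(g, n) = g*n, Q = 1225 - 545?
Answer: 2169/5 ≈ 433.80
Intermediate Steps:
Q = 680
o(u, s) = -2169/5 (o(u, s) = -⅘ + (⅕)*(-2165) = -⅘ - 433 = -2169/5)
-o(X(-44, -10), Q) = -1*(-2169/5) = 2169/5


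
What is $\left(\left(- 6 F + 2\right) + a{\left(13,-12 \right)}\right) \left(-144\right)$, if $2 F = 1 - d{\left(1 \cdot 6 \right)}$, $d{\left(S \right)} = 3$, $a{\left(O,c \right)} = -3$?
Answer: $-720$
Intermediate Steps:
$F = -1$ ($F = \frac{1 - 3}{2} = \frac{1}{2} \left(-2\right) = -1$)
$\left(\left(- 6 F + 2\right) + a{\left(13,-12 \right)}\right) \left(-144\right) = \left(\left(\left(-6\right) \left(-1\right) + 2\right) - 3\right) \left(-144\right) = \left(\left(6 + 2\right) - 3\right) \left(-144\right) = \left(8 - 3\right) \left(-144\right) = 5 \left(-144\right) = -720$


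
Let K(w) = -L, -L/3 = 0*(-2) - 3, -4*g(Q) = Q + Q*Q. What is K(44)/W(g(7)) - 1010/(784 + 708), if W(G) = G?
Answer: -89/2611 ≈ -0.034087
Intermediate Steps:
g(Q) = -Q/4 - Q**2/4 (g(Q) = -(Q + Q*Q)/4 = -(Q + Q**2)/4 = -Q/4 - Q**2/4)
L = 9 (L = -3*(0*(-2) - 3) = -3*(0 - 3) = -3*(-3) = 9)
K(w) = -9 (K(w) = -1*9 = -9)
K(44)/W(g(7)) - 1010/(784 + 708) = -9*(-4/(7*(1 + 7))) - 1010/(784 + 708) = -9/((-1/4*7*8)) - 1010/1492 = -9/(-14) - 1010*1/1492 = -9*(-1/14) - 505/746 = 9/14 - 505/746 = -89/2611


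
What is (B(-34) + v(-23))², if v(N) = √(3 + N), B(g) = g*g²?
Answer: 1544804396 - 157216*I*√5 ≈ 1.5448e+9 - 3.5155e+5*I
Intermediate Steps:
B(g) = g³
(B(-34) + v(-23))² = ((-34)³ + √(3 - 23))² = (-39304 + √(-20))² = (-39304 + 2*I*√5)²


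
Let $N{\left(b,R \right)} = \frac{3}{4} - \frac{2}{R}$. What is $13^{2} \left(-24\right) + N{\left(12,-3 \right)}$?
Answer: $- \frac{48655}{12} \approx -4054.6$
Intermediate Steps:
$N{\left(b,R \right)} = \frac{3}{4} - \frac{2}{R}$ ($N{\left(b,R \right)} = 3 \cdot \frac{1}{4} - \frac{2}{R} = \frac{3}{4} - \frac{2}{R}$)
$13^{2} \left(-24\right) + N{\left(12,-3 \right)} = 13^{2} \left(-24\right) + \left(\frac{3}{4} - \frac{2}{-3}\right) = 169 \left(-24\right) + \left(\frac{3}{4} - - \frac{2}{3}\right) = -4056 + \left(\frac{3}{4} + \frac{2}{3}\right) = -4056 + \frac{17}{12} = - \frac{48655}{12}$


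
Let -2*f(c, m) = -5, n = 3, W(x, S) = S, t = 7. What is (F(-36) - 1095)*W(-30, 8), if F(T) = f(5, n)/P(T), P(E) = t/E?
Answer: -62040/7 ≈ -8862.9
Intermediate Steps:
P(E) = 7/E
f(c, m) = 5/2 (f(c, m) = -½*(-5) = 5/2)
F(T) = 5*T/14 (F(T) = 5/(2*((7/T))) = 5*(T/7)/2 = 5*T/14)
(F(-36) - 1095)*W(-30, 8) = ((5/14)*(-36) - 1095)*8 = (-90/7 - 1095)*8 = -7755/7*8 = -62040/7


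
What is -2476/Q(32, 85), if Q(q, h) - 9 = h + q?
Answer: -1238/63 ≈ -19.651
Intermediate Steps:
Q(q, h) = 9 + h + q (Q(q, h) = 9 + (h + q) = 9 + h + q)
-2476/Q(32, 85) = -2476/(9 + 85 + 32) = -2476/126 = -2476*1/126 = -1238/63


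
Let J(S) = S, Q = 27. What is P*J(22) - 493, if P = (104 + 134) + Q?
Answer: 5337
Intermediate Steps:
P = 265 (P = (104 + 134) + 27 = 238 + 27 = 265)
P*J(22) - 493 = 265*22 - 493 = 5830 - 493 = 5337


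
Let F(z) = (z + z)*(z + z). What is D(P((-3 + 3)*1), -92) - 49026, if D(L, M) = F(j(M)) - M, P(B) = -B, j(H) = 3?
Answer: -48898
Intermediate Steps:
F(z) = 4*z² (F(z) = (2*z)*(2*z) = 4*z²)
D(L, M) = 36 - M (D(L, M) = 4*3² - M = 4*9 - M = 36 - M)
D(P((-3 + 3)*1), -92) - 49026 = (36 - 1*(-92)) - 49026 = (36 + 92) - 49026 = 128 - 49026 = -48898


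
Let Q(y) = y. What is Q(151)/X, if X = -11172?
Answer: -151/11172 ≈ -0.013516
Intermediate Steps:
Q(151)/X = 151/(-11172) = 151*(-1/11172) = -151/11172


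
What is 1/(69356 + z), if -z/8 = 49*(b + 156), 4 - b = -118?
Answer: -1/39620 ≈ -2.5240e-5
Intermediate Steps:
b = 122 (b = 4 - 1*(-118) = 4 + 118 = 122)
z = -108976 (z = -392*(122 + 156) = -392*278 = -8*13622 = -108976)
1/(69356 + z) = 1/(69356 - 108976) = 1/(-39620) = -1/39620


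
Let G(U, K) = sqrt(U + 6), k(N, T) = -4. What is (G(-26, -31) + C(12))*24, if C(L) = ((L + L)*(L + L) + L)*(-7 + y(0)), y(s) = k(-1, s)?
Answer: -155232 + 48*I*sqrt(5) ≈ -1.5523e+5 + 107.33*I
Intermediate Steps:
y(s) = -4
C(L) = -44*L**2 - 11*L (C(L) = ((L + L)*(L + L) + L)*(-7 - 4) = ((2*L)*(2*L) + L)*(-11) = (4*L**2 + L)*(-11) = (L + 4*L**2)*(-11) = -44*L**2 - 11*L)
G(U, K) = sqrt(6 + U)
(G(-26, -31) + C(12))*24 = (sqrt(6 - 26) - 11*12*(1 + 4*12))*24 = (sqrt(-20) - 11*12*(1 + 48))*24 = (2*I*sqrt(5) - 11*12*49)*24 = (2*I*sqrt(5) - 6468)*24 = (-6468 + 2*I*sqrt(5))*24 = -155232 + 48*I*sqrt(5)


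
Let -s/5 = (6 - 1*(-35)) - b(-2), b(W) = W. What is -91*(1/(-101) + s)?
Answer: 1976156/101 ≈ 19566.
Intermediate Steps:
s = -215 (s = -5*((6 - 1*(-35)) - 1*(-2)) = -5*((6 + 35) + 2) = -5*(41 + 2) = -5*43 = -215)
-91*(1/(-101) + s) = -91*(1/(-101) - 215) = -91*(-1/101 - 215) = -91*(-21716/101) = 1976156/101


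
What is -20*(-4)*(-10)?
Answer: -800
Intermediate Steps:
-20*(-4)*(-10) = 80*(-10) = -800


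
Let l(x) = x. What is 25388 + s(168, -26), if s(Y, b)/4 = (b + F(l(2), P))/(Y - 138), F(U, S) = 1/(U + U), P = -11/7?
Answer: 761537/30 ≈ 25385.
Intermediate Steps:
P = -11/7 (P = -11*⅐ = -11/7 ≈ -1.5714)
F(U, S) = 1/(2*U)
s(Y, b) = 4*(¼ + b)/(-138 + Y) (s(Y, b) = 4*((b + (½)/2)/(Y - 138)) = 4*((b + (½)*(½))/(-138 + Y)) = 4*((b + ¼)/(-138 + Y)) = 4*((¼ + b)/(-138 + Y)) = 4*(¼ + b)/(-138 + Y))
25388 + s(168, -26) = 25388 + (1 + 4*(-26))/(-138 + 168) = 25388 + (1 - 104)/30 = 25388 + (1/30)*(-103) = 25388 - 103/30 = 761537/30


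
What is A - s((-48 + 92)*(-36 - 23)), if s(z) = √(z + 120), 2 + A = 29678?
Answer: 29676 - 2*I*√619 ≈ 29676.0 - 49.759*I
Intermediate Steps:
A = 29676 (A = -2 + 29678 = 29676)
s(z) = √(120 + z)
A - s((-48 + 92)*(-36 - 23)) = 29676 - √(120 + (-48 + 92)*(-36 - 23)) = 29676 - √(120 + 44*(-59)) = 29676 - √(120 - 2596) = 29676 - √(-2476) = 29676 - 2*I*√619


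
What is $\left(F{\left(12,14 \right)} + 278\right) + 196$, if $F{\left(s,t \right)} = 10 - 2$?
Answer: $482$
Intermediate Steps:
$F{\left(s,t \right)} = 8$
$\left(F{\left(12,14 \right)} + 278\right) + 196 = \left(8 + 278\right) + 196 = 286 + 196 = 482$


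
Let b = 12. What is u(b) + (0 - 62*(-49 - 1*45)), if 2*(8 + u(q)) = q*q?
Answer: 5892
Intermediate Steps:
u(q) = -8 + q**2/2 (u(q) = -8 + (q*q)/2 = -8 + q**2/2)
u(b) + (0 - 62*(-49 - 1*45)) = (-8 + (1/2)*12**2) + (0 - 62*(-49 - 1*45)) = (-8 + (1/2)*144) + (0 - 62*(-49 - 45)) = (-8 + 72) + (0 - 62*(-94)) = 64 + (0 + 5828) = 64 + 5828 = 5892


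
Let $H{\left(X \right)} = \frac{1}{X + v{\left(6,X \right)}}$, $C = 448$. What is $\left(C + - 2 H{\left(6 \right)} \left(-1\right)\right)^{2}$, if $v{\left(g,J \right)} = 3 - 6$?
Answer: $\frac{1811716}{9} \approx 2.013 \cdot 10^{5}$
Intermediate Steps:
$v{\left(g,J \right)} = -3$ ($v{\left(g,J \right)} = 3 - 6 = -3$)
$H{\left(X \right)} = \frac{1}{-3 + X}$ ($H{\left(X \right)} = \frac{1}{X - 3} = \frac{1}{-3 + X}$)
$\left(C + - 2 H{\left(6 \right)} \left(-1\right)\right)^{2} = \left(448 + - \frac{2}{-3 + 6} \left(-1\right)\right)^{2} = \left(448 + - \frac{2}{3} \left(-1\right)\right)^{2} = \left(448 + \left(-2\right) \frac{1}{3} \left(-1\right)\right)^{2} = \left(448 - - \frac{2}{3}\right)^{2} = \left(448 + \frac{2}{3}\right)^{2} = \left(\frac{1346}{3}\right)^{2} = \frac{1811716}{9}$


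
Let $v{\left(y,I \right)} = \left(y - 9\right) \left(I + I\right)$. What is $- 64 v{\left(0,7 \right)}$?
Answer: $8064$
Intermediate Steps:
$v{\left(y,I \right)} = 2 I \left(-9 + y\right)$ ($v{\left(y,I \right)} = \left(-9 + y\right) 2 I = 2 I \left(-9 + y\right)$)
$- 64 v{\left(0,7 \right)} = - 64 \cdot 2 \cdot 7 \left(-9 + 0\right) = - 64 \cdot 2 \cdot 7 \left(-9\right) = \left(-64\right) \left(-126\right) = 8064$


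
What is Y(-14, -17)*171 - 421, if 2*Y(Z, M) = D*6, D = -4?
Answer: -2473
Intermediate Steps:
Y(Z, M) = -12 (Y(Z, M) = (-4*6)/2 = (½)*(-24) = -12)
Y(-14, -17)*171 - 421 = -12*171 - 421 = -2052 - 421 = -2473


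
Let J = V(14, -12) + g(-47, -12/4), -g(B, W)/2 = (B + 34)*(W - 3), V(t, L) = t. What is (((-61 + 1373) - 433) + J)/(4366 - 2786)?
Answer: 737/1580 ≈ 0.46646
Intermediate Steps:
g(B, W) = -2*(-3 + W)*(34 + B) (g(B, W) = -2*(B + 34)*(W - 3) = -2*(34 + B)*(-3 + W) = -2*(-3 + W)*(34 + B))
J = -142 (J = 14 + (204 - (-816)/4 + 6*(-47) - 2*(-47)*(-12/4)) = 14 + (204 - (-816)/4 - 282 - 2*(-47)*(-12*1/4)) = 14 + (204 - 68*(-3) - 282 - 2*(-47)*(-3)) = 14 + (204 + 204 - 282 - 282) = 14 - 156 = -142)
(((-61 + 1373) - 433) + J)/(4366 - 2786) = (((-61 + 1373) - 433) - 142)/(4366 - 2786) = ((1312 - 433) - 142)/1580 = (879 - 142)*(1/1580) = 737*(1/1580) = 737/1580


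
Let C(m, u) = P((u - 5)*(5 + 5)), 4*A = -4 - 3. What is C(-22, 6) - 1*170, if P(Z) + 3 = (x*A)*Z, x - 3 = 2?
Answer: -521/2 ≈ -260.50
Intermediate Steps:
x = 5 (x = 3 + 2 = 5)
A = -7/4 (A = (-4 - 3)/4 = (¼)*(-7) = -7/4 ≈ -1.7500)
P(Z) = -3 - 35*Z/4 (P(Z) = -3 + (5*(-7/4))*Z = -3 - 35*Z/4)
C(m, u) = 869/2 - 175*u/2 (C(m, u) = -3 - 35*(u - 5)*(5 + 5)/4 = -3 - 35*(-5 + u)*10/4 = -3 - 35*(-50 + 10*u)/4 = -3 + (875/2 - 175*u/2) = 869/2 - 175*u/2)
C(-22, 6) - 1*170 = (869/2 - 175/2*6) - 1*170 = (869/2 - 525) - 170 = -181/2 - 170 = -521/2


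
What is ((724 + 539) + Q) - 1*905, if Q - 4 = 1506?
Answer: 1868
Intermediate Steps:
Q = 1510 (Q = 4 + 1506 = 1510)
((724 + 539) + Q) - 1*905 = ((724 + 539) + 1510) - 1*905 = (1263 + 1510) - 905 = 2773 - 905 = 1868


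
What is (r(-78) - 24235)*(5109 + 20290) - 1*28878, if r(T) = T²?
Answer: -461046127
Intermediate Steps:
(r(-78) - 24235)*(5109 + 20290) - 1*28878 = ((-78)² - 24235)*(5109 + 20290) - 1*28878 = (6084 - 24235)*25399 - 28878 = -18151*25399 - 28878 = -461017249 - 28878 = -461046127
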